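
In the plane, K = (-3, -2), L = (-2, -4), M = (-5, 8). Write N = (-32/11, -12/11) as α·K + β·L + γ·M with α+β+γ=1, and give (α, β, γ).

(4/11, 5/11, 2/11)

Signed area of the reference triangle: [KLM] = ½·((-3)·(-4−8) + (-2)·(8−(-2)) + (-5)·(-2−(-4))) = ½·(36 − 20 − 10) = 3.
[NLM] = ½·((-32/11)·(-4−8) + (-2)·(8−(-12/11)) + (-5)·(-12/11−(-4))) = ½·(384/11 − 200/11 − 160/11) = 12/11, so the K-coordinate is (12/11)/3 = 4/11.
[KNM] = ½·((-3)·(-12/11−8) + (-32/11)·(8−(-2)) + (-5)·(-2−(-12/11))) = ½·(300/11 − 320/11 + 50/11) = 15/11, so the L-coordinate is 5/11.
[KLN] = ½·((-3)·(-4−(-12/11)) + (-2)·(-12/11−(-2)) + (-32/11)·(-2−(-4))) = ½·(96/11 − 20/11 − 64/11) = 6/11, so the M-coordinate is 2/11.
Check: 4/11 + 5/11 + 2/11 = 1.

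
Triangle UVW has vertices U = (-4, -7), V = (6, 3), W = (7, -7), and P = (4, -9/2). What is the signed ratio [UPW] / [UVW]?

[UVW] = ½·((-4)·(3−(-7)) + 6·(-7−(-7)) + 7·(-7−3)) = ½·(-40 + 0 − 70) = -55.
[UPW] = ½·((-4)·(-9/2−(-7)) + 4·(-7−(-7)) + 7·(-7−(-9/2))) = ½·(-10 + 0 − 35/2) = -55/4, so the ratio is (-55/4)/(-55) = 1/4.

1/4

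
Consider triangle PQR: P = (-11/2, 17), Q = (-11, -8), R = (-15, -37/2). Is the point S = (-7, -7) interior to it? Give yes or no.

Barycentric coordinates of S: (-152/169, 699/169, -378/169).
The three coordinates are negative, positive, negative; a point is interior exactly when all three are positive.

no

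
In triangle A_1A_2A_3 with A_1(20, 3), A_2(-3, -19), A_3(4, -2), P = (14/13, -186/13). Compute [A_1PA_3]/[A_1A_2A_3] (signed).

[A_1A_2A_3] = ½·(20·(-19−(-2)) + (-3)·(-2−3) + 4·(3−(-19))) = ½·(-340 + 15 + 88) = -237/2.
[A_1PA_3] = ½·(20·(-186/13−(-2)) + (14/13)·(-2−3) + 4·(3−(-186/13))) = ½·(-3200/13 − 70/13 + 900/13) = -1185/13, so the ratio is (-1185/13)/(-237/2) = 10/13.

10/13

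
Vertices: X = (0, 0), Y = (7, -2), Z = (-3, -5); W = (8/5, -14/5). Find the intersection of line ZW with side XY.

Barycentric coordinates of W with respect to XYZ: (1/5, 2/5, 2/5).
On side XY the Z-coordinate is zero; dropping W's Z-weight 2/5 and renormalizing the remaining 1/5 : 2/5 gives weights 1/3, 2/3 on X, Y.
V = (1/3)·(0, 0) + (2/3)·(7, -2) = (14/3, -4/3).

(14/3, -4/3)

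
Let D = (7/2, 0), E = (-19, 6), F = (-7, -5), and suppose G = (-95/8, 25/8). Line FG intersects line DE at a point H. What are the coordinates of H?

(-88/7, 30/7)

Barycentric coordinates of G with respect to DEF: (1/4, 5/8, 1/8).
On side DE the F-coordinate is zero; dropping G's F-weight 1/8 and renormalizing the remaining 1/4 : 5/8 gives weights 2/7, 5/7 on D, E.
H = (2/7)·(7/2, 0) + (5/7)·(-19, 6) = (-88/7, 30/7).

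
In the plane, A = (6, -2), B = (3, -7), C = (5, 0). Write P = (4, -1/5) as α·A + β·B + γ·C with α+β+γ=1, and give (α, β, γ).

(-3/5, 1/5, 7/5)

Signed area of the reference triangle: [ABC] = ½·(6·(-7−0) + 3·(0−(-2)) + 5·(-2−(-7))) = ½·(-42 + 6 + 25) = -11/2.
[PBC] = ½·(4·(-7−0) + 3·(0−(-1/5)) + 5·(-1/5−(-7))) = ½·(-28 + 3/5 + 34) = 33/10, so the A-coordinate is (33/10)/(-11/2) = -3/5.
[APC] = ½·(6·(-1/5−0) + 4·(0−(-2)) + 5·(-2−(-1/5))) = ½·(-6/5 + 8 − 9) = -11/10, so the B-coordinate is 1/5.
[ABP] = ½·(6·(-7−(-1/5)) + 3·(-1/5−(-2)) + 4·(-2−(-7))) = ½·(-204/5 + 27/5 + 20) = -77/10, so the C-coordinate is 7/5.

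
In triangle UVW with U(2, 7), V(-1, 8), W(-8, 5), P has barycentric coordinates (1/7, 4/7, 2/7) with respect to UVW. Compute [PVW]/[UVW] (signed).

1/7

The signed ratio [PVW]/[UVW] equals the barycentric coordinate of P at vertex U, which is 1/7.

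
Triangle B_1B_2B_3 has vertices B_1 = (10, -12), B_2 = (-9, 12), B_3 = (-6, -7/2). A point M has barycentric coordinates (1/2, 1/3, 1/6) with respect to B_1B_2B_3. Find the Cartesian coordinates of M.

(1, -31/12)

M = (1/2)·B_1 + (1/3)·B_2 + (1/6)·B_3.
x-coordinate: (1/2)·10 + (1/3)·(-9) + (1/6)·(-6) = 1.
y-coordinate: (1/2)·(-12) + (1/3)·12 + (1/6)·(-7/2) = -31/12.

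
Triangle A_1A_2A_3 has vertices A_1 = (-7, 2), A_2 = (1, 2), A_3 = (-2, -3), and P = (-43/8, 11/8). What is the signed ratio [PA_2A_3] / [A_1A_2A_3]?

[A_1A_2A_3] = ½·((-7)·(2−(-3)) + 1·(-3−2) + (-2)·(2−2)) = ½·(-35 − 5 + 0) = -20.
[PA_2A_3] = ½·((-43/8)·(2−(-3)) + 1·(-3−(11/8)) + (-2)·(11/8−2)) = ½·(-215/8 − 35/8 + 5/4) = -15, so the ratio is (-15)/(-20) = 3/4.

3/4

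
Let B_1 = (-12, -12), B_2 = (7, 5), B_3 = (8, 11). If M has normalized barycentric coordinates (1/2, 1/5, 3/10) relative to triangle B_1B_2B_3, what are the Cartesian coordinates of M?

M = (1/2)·B_1 + (1/5)·B_2 + (3/10)·B_3.
x-coordinate: (1/2)·(-12) + (1/5)·7 + (3/10)·8 = -11/5.
y-coordinate: (1/2)·(-12) + (1/5)·5 + (3/10)·11 = -17/10.

(-11/5, -17/10)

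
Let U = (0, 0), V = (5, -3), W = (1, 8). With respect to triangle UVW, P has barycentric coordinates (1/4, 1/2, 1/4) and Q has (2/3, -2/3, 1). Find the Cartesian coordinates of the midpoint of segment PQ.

Barycentric coordinates of the midpoint are the average: (11/24, -1/12, 5/8).
Converting: (11/24)·U + (-1/12)·V + (5/8)·W = (5/24, 21/4).

(5/24, 21/4)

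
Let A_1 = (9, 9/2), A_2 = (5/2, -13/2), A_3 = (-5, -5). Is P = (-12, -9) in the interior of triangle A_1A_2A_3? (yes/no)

Barycentric coordinates of P: (-18/41, -14/123, 191/123).
The three coordinates are negative, negative, positive; a point is interior exactly when all three are positive.

no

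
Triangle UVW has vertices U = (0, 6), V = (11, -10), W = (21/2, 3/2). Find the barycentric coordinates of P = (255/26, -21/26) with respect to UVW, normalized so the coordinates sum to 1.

(1/13, 3/13, 9/13)

Signed area of the reference triangle: [UVW] = ½·(0·(-10−(3/2)) + 11·(3/2−6) + (21/2)·(6−(-10))) = ½·(0 − 99/2 + 168) = 237/4.
[PVW] = ½·((255/26)·(-10−(3/2)) + 11·(3/2−(-21/26)) + (21/2)·(-21/26−(-10))) = ½·(-5865/52 + 330/13 + 5019/52) = 237/52, so the U-coordinate is (237/52)/(237/4) = 1/13.
[UPW] = ½·(0·(-21/26−(3/2)) + (255/26)·(3/2−6) + (21/2)·(6−(-21/26))) = ½·(0 − 2295/52 + 3717/52) = 711/52, so the V-coordinate is 3/13.
[UVP] = ½·(0·(-10−(-21/26)) + 11·(-21/26−6) + (255/26)·(6−(-10))) = ½·(0 − 1947/26 + 2040/13) = 2133/52, so the W-coordinate is 9/13.
Check: 1/13 + 3/13 + 9/13 = 1.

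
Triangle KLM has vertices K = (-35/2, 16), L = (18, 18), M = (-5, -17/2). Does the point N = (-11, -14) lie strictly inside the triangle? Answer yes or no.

Barycentric coordinates of N: (130/3579, -863/3579, 4312/3579).
The three coordinates are positive, negative, positive; a point is interior exactly when all three are positive.

no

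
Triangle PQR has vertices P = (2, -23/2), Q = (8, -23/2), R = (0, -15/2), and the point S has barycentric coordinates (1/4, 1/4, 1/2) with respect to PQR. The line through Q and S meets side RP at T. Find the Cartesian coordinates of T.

(2/3, -53/6)

Line QS meets RP where the Q-coordinate vanishes; zeroing S's Q-weight and renormalizing leaves R, P-weights 1/2 : 1/4 → (2/3, 1/3).
So T = (2/3)·R + (1/3)·P = (2/3, -53/6).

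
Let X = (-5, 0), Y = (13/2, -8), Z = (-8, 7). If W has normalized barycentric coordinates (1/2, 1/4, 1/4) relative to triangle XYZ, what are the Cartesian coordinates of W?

W = (1/2)·X + (1/4)·Y + (1/4)·Z.
x-coordinate: (1/2)·(-5) + (1/4)·(13/2) + (1/4)·(-8) = -23/8.
y-coordinate: (1/2)·0 + (1/4)·(-8) + (1/4)·7 = -1/4.

(-23/8, -1/4)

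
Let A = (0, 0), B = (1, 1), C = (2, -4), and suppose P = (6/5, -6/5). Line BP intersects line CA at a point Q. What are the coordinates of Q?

(4/3, -8/3)

Barycentric coordinates of P with respect to ABC: (1/5, 2/5, 2/5).
On side CA the B-coordinate is zero; dropping P's B-weight 2/5 and renormalizing the remaining 2/5 : 1/5 gives weights 2/3, 1/3 on C, A.
Q = (2/3)·(2, -4) + (1/3)·(0, 0) = (4/3, -8/3).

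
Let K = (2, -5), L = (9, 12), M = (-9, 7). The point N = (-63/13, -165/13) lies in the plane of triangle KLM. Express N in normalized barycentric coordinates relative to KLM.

(18/13, -8/13, 3/13)

Signed area of the reference triangle: [KLM] = ½·(2·(12−7) + 9·(7−(-5)) + (-9)·(-5−12)) = ½·(10 + 108 + 153) = 271/2.
[NLM] = ½·((-63/13)·(12−7) + 9·(7−(-165/13)) + (-9)·(-165/13−12)) = ½·(-315/13 + 2304/13 + 2889/13) = 2439/13, so the K-coordinate is (2439/13)/(271/2) = 18/13.
[KNM] = ½·(2·(-165/13−7) + (-63/13)·(7−(-5)) + (-9)·(-5−(-165/13))) = ½·(-512/13 − 756/13 − 900/13) = -1084/13, so the L-coordinate is -8/13.
[KLN] = ½·(2·(12−(-165/13)) + 9·(-165/13−(-5)) + (-63/13)·(-5−12)) = ½·(642/13 − 900/13 + 1071/13) = 813/26, so the M-coordinate is 3/13.
Check: 18/13 − 8/13 + 3/13 = 1.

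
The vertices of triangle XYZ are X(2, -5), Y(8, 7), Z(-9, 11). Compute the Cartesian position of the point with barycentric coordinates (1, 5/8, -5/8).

W = 1·X + (5/8)·Y + (-5/8)·Z.
x-coordinate: 1·2 + (5/8)·8 + (-5/8)·(-9) = 101/8.
y-coordinate: 1·(-5) + (5/8)·7 + (-5/8)·11 = -15/2.

(101/8, -15/2)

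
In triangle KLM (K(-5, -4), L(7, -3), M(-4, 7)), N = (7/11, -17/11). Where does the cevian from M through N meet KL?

(5/3, -31/9)

Barycentric coordinates of N with respect to KLM: (4/11, 5/11, 2/11).
On side KL the M-coordinate is zero; dropping N's M-weight 2/11 and renormalizing the remaining 4/11 : 5/11 gives weights 4/9, 5/9 on K, L.
J = (4/9)·(-5, -4) + (5/9)·(7, -3) = (5/3, -31/9).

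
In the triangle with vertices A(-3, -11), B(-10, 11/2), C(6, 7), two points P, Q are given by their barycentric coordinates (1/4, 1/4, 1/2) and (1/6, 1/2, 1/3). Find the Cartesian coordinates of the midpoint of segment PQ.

Barycentric coordinates of the midpoint are the average: (5/24, 3/8, 5/12).
Converting: (5/24)·A + (3/8)·B + (5/12)·C = (-15/8, 43/16).

(-15/8, 43/16)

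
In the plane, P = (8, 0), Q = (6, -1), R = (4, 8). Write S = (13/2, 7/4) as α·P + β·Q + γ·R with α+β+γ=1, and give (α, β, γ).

Signed area of the reference triangle: [PQR] = ½·(8·(-1−8) + 6·(8−0) + 4·(0−(-1))) = ½·(-72 + 48 + 4) = -10.
[SQR] = ½·((13/2)·(-1−8) + 6·(8−(7/4)) + 4·(7/4−(-1))) = ½·(-117/2 + 75/2 + 11) = -5, so the P-coordinate is (-5)/(-10) = 1/2.
[PSR] = ½·(8·(7/4−8) + (13/2)·(8−0) + 4·(0−(7/4))) = ½·(-50 + 52 − 7) = -5/2, so the Q-coordinate is 1/4.
[PQS] = ½·(8·(-1−(7/4)) + 6·(7/4−0) + (13/2)·(0−(-1))) = ½·(-22 + 21/2 + 13/2) = -5/2, so the R-coordinate is 1/4.
Check: 1/2 + 1/4 + 1/4 = 1.

(1/2, 1/4, 1/4)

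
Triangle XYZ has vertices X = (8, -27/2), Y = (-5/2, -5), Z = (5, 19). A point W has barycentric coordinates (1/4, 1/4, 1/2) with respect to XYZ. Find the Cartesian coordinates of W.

(31/8, 39/8)

W = (1/4)·X + (1/4)·Y + (1/2)·Z.
x-coordinate: (1/4)·8 + (1/4)·(-5/2) + (1/2)·5 = 31/8.
y-coordinate: (1/4)·(-27/2) + (1/4)·(-5) + (1/2)·19 = 39/8.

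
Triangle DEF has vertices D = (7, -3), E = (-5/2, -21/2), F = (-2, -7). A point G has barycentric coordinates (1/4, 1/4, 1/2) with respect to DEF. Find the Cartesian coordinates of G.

G = (1/4)·D + (1/4)·E + (1/2)·F.
x-coordinate: (1/4)·7 + (1/4)·(-5/2) + (1/2)·(-2) = 1/8.
y-coordinate: (1/4)·(-3) + (1/4)·(-21/2) + (1/2)·(-7) = -55/8.

(1/8, -55/8)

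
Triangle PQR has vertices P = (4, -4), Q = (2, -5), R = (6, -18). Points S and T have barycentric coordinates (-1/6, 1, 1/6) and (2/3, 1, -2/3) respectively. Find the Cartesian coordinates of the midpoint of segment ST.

Barycentric coordinates of the midpoint are the average: (1/4, 1, -1/4).
Converting: (1/4)·P + 1·Q + (-1/4)·R = (3/2, -3/2).

(3/2, -3/2)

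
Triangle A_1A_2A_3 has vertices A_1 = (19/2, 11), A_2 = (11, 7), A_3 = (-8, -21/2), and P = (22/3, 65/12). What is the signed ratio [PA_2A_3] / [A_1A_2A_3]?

[A_1A_2A_3] = ½·((19/2)·(7−(-21/2)) + 11·(-21/2−11) + (-8)·(11−7)) = ½·(665/4 − 473/2 − 32) = -409/8.
[PA_2A_3] = ½·((22/3)·(7−(-21/2)) + 11·(-21/2−(65/12)) + (-8)·(65/12−7)) = ½·(385/3 − 2101/12 + 38/3) = -409/24, so the ratio is (-409/24)/(-409/8) = 1/3.

1/3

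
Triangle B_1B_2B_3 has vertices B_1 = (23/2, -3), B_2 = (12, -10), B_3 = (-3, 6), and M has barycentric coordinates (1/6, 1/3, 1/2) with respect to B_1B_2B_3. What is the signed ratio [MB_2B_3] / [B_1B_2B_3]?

The signed ratio [MB_2B_3]/[B_1B_2B_3] equals the barycentric coordinate of M at vertex B_1, which is 1/6.

1/6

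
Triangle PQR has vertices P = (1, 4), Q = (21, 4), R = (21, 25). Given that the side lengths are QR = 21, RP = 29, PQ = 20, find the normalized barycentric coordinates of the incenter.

(3/10, 29/70, 2/7)

The incenter has barycentric coordinates proportional to the opposite side lengths: (21 : 29 : 20).
Normalizing by 21+29+20 = 70 gives (3/10, 29/70, 2/7).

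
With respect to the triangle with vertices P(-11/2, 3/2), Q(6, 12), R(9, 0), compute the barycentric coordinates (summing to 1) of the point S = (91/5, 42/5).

Signed area of the reference triangle: [PQR] = ½·((-11/2)·(12−0) + 6·(0−(3/2)) + 9·(3/2−12)) = ½·(-66 − 9 − 189/2) = -339/4.
[SQR] = ½·((91/5)·(12−0) + 6·(0−(42/5)) + 9·(42/5−12)) = ½·(1092/5 − 252/5 − 162/5) = 339/5, so the P-coordinate is (339/5)/(-339/4) = -4/5.
[PSR] = ½·((-11/2)·(42/5−0) + (91/5)·(0−(3/2)) + 9·(3/2−(42/5))) = ½·(-231/5 − 273/10 − 621/10) = -339/5, so the Q-coordinate is 4/5.
[PQS] = ½·((-11/2)·(12−(42/5)) + 6·(42/5−(3/2)) + (91/5)·(3/2−12)) = ½·(-99/5 + 207/5 − 1911/10) = -339/4, so the R-coordinate is 1.
Check: -4/5 + 4/5 + 1 = 1.

(-4/5, 4/5, 1)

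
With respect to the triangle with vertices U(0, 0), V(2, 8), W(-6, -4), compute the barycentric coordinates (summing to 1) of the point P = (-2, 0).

Signed area of the reference triangle: [UVW] = ½·(0·(8−(-4)) + 2·(-4−0) + (-6)·(0−8)) = ½·(0 − 8 + 48) = 20.
[PVW] = ½·((-2)·(8−(-4)) + 2·(-4−0) + (-6)·(0−8)) = ½·(-24 − 8 + 48) = 8, so the U-coordinate is 8/20 = 2/5.
[UPW] = ½·(0·(0−(-4)) + (-2)·(-4−0) + (-6)·(0−0)) = ½·(0 + 8 + 0) = 4, so the V-coordinate is 1/5.
[UVP] = ½·(0·(8−0) + 2·(0−0) + (-2)·(0−8)) = ½·(0 + 0 + 16) = 8, so the W-coordinate is 2/5.
Check: 2/5 + 1/5 + 2/5 = 1.

(2/5, 1/5, 2/5)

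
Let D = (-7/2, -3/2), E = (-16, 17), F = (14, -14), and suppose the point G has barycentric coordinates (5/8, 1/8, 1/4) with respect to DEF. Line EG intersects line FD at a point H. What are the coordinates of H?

(3/2, -71/14)

Line EG meets FD where the E-coordinate vanishes; zeroing G's E-weight and renormalizing leaves F, D-weights 1/4 : 5/8 → (2/7, 5/7).
So H = (2/7)·F + (5/7)·D = (3/2, -71/14).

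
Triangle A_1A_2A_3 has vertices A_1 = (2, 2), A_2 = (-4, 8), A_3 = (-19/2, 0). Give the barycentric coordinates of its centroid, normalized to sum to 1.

(1/3, 1/3, 1/3)

The centroid is the average of the vertices, so each weight is 1/3.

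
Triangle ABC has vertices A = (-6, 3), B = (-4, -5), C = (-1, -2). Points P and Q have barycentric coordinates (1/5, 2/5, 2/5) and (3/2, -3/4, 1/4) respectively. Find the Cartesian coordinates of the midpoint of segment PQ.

(-189/40, 111/40)

Barycentric coordinates of the midpoint are the average: (17/20, -7/40, 13/40).
Converting: (17/20)·A + (-7/40)·B + (13/40)·C = (-189/40, 111/40).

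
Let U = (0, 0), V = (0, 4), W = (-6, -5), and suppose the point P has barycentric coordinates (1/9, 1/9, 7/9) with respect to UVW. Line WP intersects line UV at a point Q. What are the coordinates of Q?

Line WP meets UV where the W-coordinate vanishes; zeroing P's W-weight and renormalizing leaves U, V-weights 1/9 : 1/9 → (1/2, 1/2).
So Q = (1/2)·U + (1/2)·V = (0, 2).

(0, 2)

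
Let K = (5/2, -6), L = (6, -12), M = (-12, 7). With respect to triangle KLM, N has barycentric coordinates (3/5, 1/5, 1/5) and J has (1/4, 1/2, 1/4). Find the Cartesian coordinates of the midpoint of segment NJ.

Barycentric coordinates of the midpoint are the average: (17/40, 7/20, 9/40).
Converting: (17/40)·K + (7/20)·L + (9/40)·M = (37/80, -207/40).

(37/80, -207/40)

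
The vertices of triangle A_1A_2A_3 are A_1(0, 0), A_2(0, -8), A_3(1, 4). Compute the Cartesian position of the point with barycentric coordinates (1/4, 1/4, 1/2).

P = (1/4)·A_1 + (1/4)·A_2 + (1/2)·A_3.
x-coordinate: (1/4)·0 + (1/4)·0 + (1/2)·1 = 1/2.
y-coordinate: (1/4)·0 + (1/4)·(-8) + (1/2)·4 = 0.

(1/2, 0)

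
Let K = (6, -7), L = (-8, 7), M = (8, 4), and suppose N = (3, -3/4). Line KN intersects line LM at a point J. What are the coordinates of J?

Barycentric coordinates of N with respect to KLM: (1/2, 1/4, 1/4).
On side LM the K-coordinate is zero; dropping N's K-weight 1/2 and renormalizing the remaining 1/4 : 1/4 gives weights 1/2, 1/2 on L, M.
J = (1/2)·(-8, 7) + (1/2)·(8, 4) = (0, 11/2).

(0, 11/2)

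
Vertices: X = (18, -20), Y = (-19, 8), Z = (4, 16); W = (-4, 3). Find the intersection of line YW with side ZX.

(11, -2)

Barycentric coordinates of W with respect to XYZ: (1/4, 1/2, 1/4).
On side ZX the Y-coordinate is zero; dropping W's Y-weight 1/2 and renormalizing the remaining 1/4 : 1/4 gives weights 1/2, 1/2 on Z, X.
V = (1/2)·(4, 16) + (1/2)·(18, -20) = (11, -2).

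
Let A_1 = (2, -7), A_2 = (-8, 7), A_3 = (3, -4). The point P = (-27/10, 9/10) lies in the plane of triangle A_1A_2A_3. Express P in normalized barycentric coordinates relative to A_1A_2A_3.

(1/5, 1/2, 3/10)

Signed area of the reference triangle: [A_1A_2A_3] = ½·(2·(7−(-4)) + (-8)·(-4−(-7)) + 3·(-7−7)) = ½·(22 − 24 − 42) = -22.
[PA_2A_3] = ½·((-27/10)·(7−(-4)) + (-8)·(-4−(9/10)) + 3·(9/10−7)) = ½·(-297/10 + 196/5 − 183/10) = -22/5, so the A_1-coordinate is (-22/5)/(-22) = 1/5.
[A_1PA_3] = ½·(2·(9/10−(-4)) + (-27/10)·(-4−(-7)) + 3·(-7−(9/10))) = ½·(49/5 − 81/10 − 237/10) = -11, so the A_2-coordinate is 1/2.
[A_1A_2P] = ½·(2·(7−(9/10)) + (-8)·(9/10−(-7)) + (-27/10)·(-7−7)) = ½·(61/5 − 316/5 + 189/5) = -33/5, so the A_3-coordinate is 3/10.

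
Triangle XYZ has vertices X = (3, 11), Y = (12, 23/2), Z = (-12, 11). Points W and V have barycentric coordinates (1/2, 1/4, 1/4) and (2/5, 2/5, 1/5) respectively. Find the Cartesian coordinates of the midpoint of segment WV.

Barycentric coordinates of the midpoint are the average: (9/20, 13/40, 9/40).
Converting: (9/20)·X + (13/40)·Y + (9/40)·Z = (51/20, 893/80).

(51/20, 893/80)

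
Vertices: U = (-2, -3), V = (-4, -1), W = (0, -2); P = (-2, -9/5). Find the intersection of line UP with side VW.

Barycentric coordinates of P with respect to UVW: (1/5, 2/5, 2/5).
On side VW the U-coordinate is zero; dropping P's U-weight 1/5 and renormalizing the remaining 2/5 : 2/5 gives weights 1/2, 1/2 on V, W.
Q = (1/2)·(-4, -1) + (1/2)·(0, -2) = (-2, -3/2).

(-2, -3/2)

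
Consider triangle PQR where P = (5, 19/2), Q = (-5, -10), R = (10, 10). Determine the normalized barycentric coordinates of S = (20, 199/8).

Signed area of the reference triangle: [PQR] = ½·(5·(-10−10) + (-5)·(10−(19/2)) + 10·(19/2−(-10))) = ½·(-100 − 5/2 + 195) = 185/4.
[SQR] = ½·(20·(-10−10) + (-5)·(10−(199/8)) + 10·(199/8−(-10))) = ½·(-400 + 595/8 + 1395/4) = 185/16, so the P-coordinate is (185/16)/(185/4) = 1/4.
[PSR] = ½·(5·(199/8−10) + 20·(10−(19/2)) + 10·(19/2−(199/8))) = ½·(595/8 + 10 − 615/4) = -555/16, so the Q-coordinate is -3/4.
[PQS] = ½·(5·(-10−(199/8)) + (-5)·(199/8−(19/2)) + 20·(19/2−(-10))) = ½·(-1395/8 − 615/8 + 390) = 555/8, so the R-coordinate is 3/2.

(1/4, -3/4, 3/2)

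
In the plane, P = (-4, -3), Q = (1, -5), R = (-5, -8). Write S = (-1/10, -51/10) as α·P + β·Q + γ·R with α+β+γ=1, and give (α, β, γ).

(1/10, 4/5, 1/10)

Signed area of the reference triangle: [PQR] = ½·((-4)·(-5−(-8)) + 1·(-8−(-3)) + (-5)·(-3−(-5))) = ½·(-12 − 5 − 10) = -27/2.
[SQR] = ½·((-1/10)·(-5−(-8)) + 1·(-8−(-51/10)) + (-5)·(-51/10−(-5))) = ½·(-3/10 − 29/10 + 1/2) = -27/20, so the P-coordinate is (-27/20)/(-27/2) = 1/10.
[PSR] = ½·((-4)·(-51/10−(-8)) + (-1/10)·(-8−(-3)) + (-5)·(-3−(-51/10))) = ½·(-58/5 + 1/2 − 21/2) = -54/5, so the Q-coordinate is 4/5.
[PQS] = ½·((-4)·(-5−(-51/10)) + 1·(-51/10−(-3)) + (-1/10)·(-3−(-5))) = ½·(-2/5 − 21/10 − 1/5) = -27/20, so the R-coordinate is 1/10.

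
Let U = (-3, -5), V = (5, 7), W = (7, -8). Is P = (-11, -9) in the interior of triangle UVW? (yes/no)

no

Barycentric coordinates of P: (17/9, -4/9, -4/9).
The three coordinates are positive, negative, negative; a point is interior exactly when all three are positive.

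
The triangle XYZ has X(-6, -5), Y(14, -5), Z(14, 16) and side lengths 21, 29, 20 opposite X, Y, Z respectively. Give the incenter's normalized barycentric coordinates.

The incenter has barycentric coordinates proportional to the opposite side lengths: (21 : 29 : 20).
Normalizing by 21+29+20 = 70 gives (3/10, 29/70, 2/7).

(3/10, 29/70, 2/7)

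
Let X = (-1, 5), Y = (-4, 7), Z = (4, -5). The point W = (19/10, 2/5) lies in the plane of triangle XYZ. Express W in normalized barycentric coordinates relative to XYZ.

(9/10, -3/10, 2/5)

Signed area of the reference triangle: [XYZ] = ½·((-1)·(7−(-5)) + (-4)·(-5−5) + 4·(5−7)) = ½·(-12 + 40 − 8) = 10.
[WYZ] = ½·((19/10)·(7−(-5)) + (-4)·(-5−(2/5)) + 4·(2/5−7)) = ½·(114/5 + 108/5 − 132/5) = 9, so the X-coordinate is 9/10 = 9/10.
[XWZ] = ½·((-1)·(2/5−(-5)) + (19/10)·(-5−5) + 4·(5−(2/5))) = ½·(-27/5 − 19 + 92/5) = -3, so the Y-coordinate is -3/10.
[XYW] = ½·((-1)·(7−(2/5)) + (-4)·(2/5−5) + (19/10)·(5−7)) = ½·(-33/5 + 92/5 − 19/5) = 4, so the Z-coordinate is 2/5.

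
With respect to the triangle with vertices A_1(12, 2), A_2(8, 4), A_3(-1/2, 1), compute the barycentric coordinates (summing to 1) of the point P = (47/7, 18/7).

(2/7, 3/7, 2/7)

Signed area of the reference triangle: [A_1A_2A_3] = ½·(12·(4−1) + 8·(1−2) + (-1/2)·(2−4)) = ½·(36 − 8 + 1) = 29/2.
[PA_2A_3] = ½·((47/7)·(4−1) + 8·(1−(18/7)) + (-1/2)·(18/7−4)) = ½·(141/7 − 88/7 + 5/7) = 29/7, so the A_1-coordinate is (29/7)/(29/2) = 2/7.
[A_1PA_3] = ½·(12·(18/7−1) + (47/7)·(1−2) + (-1/2)·(2−(18/7))) = ½·(132/7 − 47/7 + 2/7) = 87/14, so the A_2-coordinate is 3/7.
[A_1A_2P] = ½·(12·(4−(18/7)) + 8·(18/7−2) + (47/7)·(2−4)) = ½·(120/7 + 32/7 − 94/7) = 29/7, so the A_3-coordinate is 2/7.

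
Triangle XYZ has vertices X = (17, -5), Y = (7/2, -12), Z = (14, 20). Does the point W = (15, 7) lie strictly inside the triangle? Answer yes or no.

yes

Barycentric coordinates of W: (337/717, 28/717, 352/717).
The three coordinates are positive, positive, positive; a point is interior exactly when all three are positive.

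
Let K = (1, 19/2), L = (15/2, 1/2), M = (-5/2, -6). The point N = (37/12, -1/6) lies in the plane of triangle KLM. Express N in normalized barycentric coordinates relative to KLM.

(1/6, 1/2, 1/3)

Signed area of the reference triangle: [KLM] = ½·(1·(1/2−(-6)) + (15/2)·(-6−(19/2)) + (-5/2)·(19/2−(1/2))) = ½·(13/2 − 465/4 − 45/2) = -529/8.
[NLM] = ½·((37/12)·(1/2−(-6)) + (15/2)·(-6−(-1/6)) + (-5/2)·(-1/6−(1/2))) = ½·(481/24 − 175/4 + 5/3) = -529/48, so the K-coordinate is (-529/48)/(-529/8) = 1/6.
[KNM] = ½·(1·(-1/6−(-6)) + (37/12)·(-6−(19/2)) + (-5/2)·(19/2−(-1/6))) = ½·(35/6 − 1147/24 − 145/6) = -529/16, so the L-coordinate is 1/2.
[KLN] = ½·(1·(1/2−(-1/6)) + (15/2)·(-1/6−(19/2)) + (37/12)·(19/2−(1/2))) = ½·(2/3 − 145/2 + 111/4) = -529/24, so the M-coordinate is 1/3.
Check: 1/6 + 1/2 + 1/3 = 1.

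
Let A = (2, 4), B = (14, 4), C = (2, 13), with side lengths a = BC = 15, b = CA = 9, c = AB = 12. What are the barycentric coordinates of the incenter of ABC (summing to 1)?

The incenter has barycentric coordinates proportional to the opposite side lengths: (15 : 9 : 12).
Normalizing by 15+9+12 = 36 gives (5/12, 1/4, 1/3).

(5/12, 1/4, 1/3)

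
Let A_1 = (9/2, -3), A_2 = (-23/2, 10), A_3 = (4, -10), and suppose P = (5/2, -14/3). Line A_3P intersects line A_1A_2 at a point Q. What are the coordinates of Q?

(13/10, -2/5)

Barycentric coordinates of P with respect to A_1A_2A_3: (4/9, 1/9, 4/9).
On side A_1A_2 the A_3-coordinate is zero; dropping P's A_3-weight 4/9 and renormalizing the remaining 4/9 : 1/9 gives weights 4/5, 1/5 on A_1, A_2.
Q = (4/5)·(9/2, -3) + (1/5)·(-23/2, 10) = (13/10, -2/5).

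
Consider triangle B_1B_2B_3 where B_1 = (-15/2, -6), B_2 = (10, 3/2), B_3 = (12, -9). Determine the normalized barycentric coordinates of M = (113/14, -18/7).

(1/7, 4/7, 2/7)

Signed area of the reference triangle: [B_1B_2B_3] = ½·((-15/2)·(3/2−(-9)) + 10·(-9−(-6)) + 12·(-6−(3/2))) = ½·(-315/4 − 30 − 90) = -795/8.
[MB_2B_3] = ½·((113/14)·(3/2−(-9)) + 10·(-9−(-18/7)) + 12·(-18/7−(3/2))) = ½·(339/4 − 450/7 − 342/7) = -795/56, so the B_1-coordinate is (-795/56)/(-795/8) = 1/7.
[B_1MB_3] = ½·((-15/2)·(-18/7−(-9)) + (113/14)·(-9−(-6)) + 12·(-6−(-18/7))) = ½·(-675/14 − 339/14 − 288/7) = -795/14, so the B_2-coordinate is 4/7.
[B_1B_2M] = ½·((-15/2)·(3/2−(-18/7)) + 10·(-18/7−(-6)) + (113/14)·(-6−(3/2))) = ½·(-855/28 + 240/7 − 1695/28) = -795/28, so the B_3-coordinate is 2/7.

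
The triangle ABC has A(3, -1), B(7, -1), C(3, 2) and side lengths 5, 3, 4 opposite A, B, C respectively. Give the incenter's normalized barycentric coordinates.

The incenter has barycentric coordinates proportional to the opposite side lengths: (5 : 3 : 4).
Normalizing by 5+3+4 = 12 gives (5/12, 1/4, 1/3).

(5/12, 1/4, 1/3)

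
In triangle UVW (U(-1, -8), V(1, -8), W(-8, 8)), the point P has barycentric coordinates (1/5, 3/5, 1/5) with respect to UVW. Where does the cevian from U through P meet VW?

Line UP meets VW where the U-coordinate vanishes; zeroing P's U-weight and renormalizing leaves V, W-weights 3/5 : 1/5 → (3/4, 1/4).
So Q = (3/4)·V + (1/4)·W = (-5/4, -4).

(-5/4, -4)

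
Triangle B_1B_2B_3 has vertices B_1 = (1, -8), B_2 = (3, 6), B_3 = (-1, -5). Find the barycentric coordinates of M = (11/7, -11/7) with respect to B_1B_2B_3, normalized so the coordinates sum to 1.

(3/7, 3/7, 1/7)

Signed area of the reference triangle: [B_1B_2B_3] = ½·(1·(6−(-5)) + 3·(-5−(-8)) + (-1)·(-8−6)) = ½·(11 + 9 + 14) = 17.
[MB_2B_3] = ½·((11/7)·(6−(-5)) + 3·(-5−(-11/7)) + (-1)·(-11/7−6)) = ½·(121/7 − 72/7 + 53/7) = 51/7, so the B_1-coordinate is (51/7)/17 = 3/7.
[B_1MB_3] = ½·(1·(-11/7−(-5)) + (11/7)·(-5−(-8)) + (-1)·(-8−(-11/7))) = ½·(24/7 + 33/7 + 45/7) = 51/7, so the B_2-coordinate is 3/7.
[B_1B_2M] = ½·(1·(6−(-11/7)) + 3·(-11/7−(-8)) + (11/7)·(-8−6)) = ½·(53/7 + 135/7 − 22) = 17/7, so the B_3-coordinate is 1/7.
Check: 3/7 + 3/7 + 1/7 = 1.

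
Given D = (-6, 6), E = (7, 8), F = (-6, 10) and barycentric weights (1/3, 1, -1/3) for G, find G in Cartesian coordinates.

G = (1/3)·D + 1·E + (-1/3)·F.
x-coordinate: (1/3)·(-6) + 1·7 + (-1/3)·(-6) = 7.
y-coordinate: (1/3)·6 + 1·8 + (-1/3)·10 = 20/3.

(7, 20/3)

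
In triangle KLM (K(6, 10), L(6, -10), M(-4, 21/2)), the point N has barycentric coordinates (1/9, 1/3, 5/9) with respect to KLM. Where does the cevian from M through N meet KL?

Line MN meets KL where the M-coordinate vanishes; zeroing N's M-weight and renormalizing leaves K, L-weights 1/9 : 1/3 → (1/4, 3/4).
So J = (1/4)·K + (3/4)·L = (6, -5).

(6, -5)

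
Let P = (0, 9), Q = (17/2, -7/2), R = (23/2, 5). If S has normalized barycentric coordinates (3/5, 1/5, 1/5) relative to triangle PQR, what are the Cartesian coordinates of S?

S = (3/5)·P + (1/5)·Q + (1/5)·R.
x-coordinate: (3/5)·0 + (1/5)·(17/2) + (1/5)·(23/2) = 4.
y-coordinate: (3/5)·9 + (1/5)·(-7/2) + (1/5)·5 = 57/10.

(4, 57/10)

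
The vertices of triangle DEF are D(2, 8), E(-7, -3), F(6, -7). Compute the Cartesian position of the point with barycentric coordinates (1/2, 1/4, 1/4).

G = (1/2)·D + (1/4)·E + (1/4)·F.
x-coordinate: (1/2)·2 + (1/4)·(-7) + (1/4)·6 = 3/4.
y-coordinate: (1/2)·8 + (1/4)·(-3) + (1/4)·(-7) = 3/2.

(3/4, 3/2)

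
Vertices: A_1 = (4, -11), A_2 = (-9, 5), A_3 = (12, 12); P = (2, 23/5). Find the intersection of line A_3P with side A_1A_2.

(-14/3, -1/3)

Barycentric coordinates of P with respect to A_1A_2A_3: (1/5, 2/5, 2/5).
On side A_1A_2 the A_3-coordinate is zero; dropping P's A_3-weight 2/5 and renormalizing the remaining 1/5 : 2/5 gives weights 1/3, 2/3 on A_1, A_2.
Q = (1/3)·(4, -11) + (2/3)·(-9, 5) = (-14/3, -1/3).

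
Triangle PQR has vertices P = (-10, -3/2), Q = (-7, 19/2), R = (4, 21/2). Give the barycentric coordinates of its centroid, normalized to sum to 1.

(1/3, 1/3, 1/3)

The centroid is the average of the vertices, so each weight is 1/3.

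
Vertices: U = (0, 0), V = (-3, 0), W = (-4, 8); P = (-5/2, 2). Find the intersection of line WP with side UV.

(-2, 0)

Barycentric coordinates of P with respect to UVW: (1/4, 1/2, 1/4).
On side UV the W-coordinate is zero; dropping P's W-weight 1/4 and renormalizing the remaining 1/4 : 1/2 gives weights 1/3, 2/3 on U, V.
Q = (1/3)·(0, 0) + (2/3)·(-3, 0) = (-2, 0).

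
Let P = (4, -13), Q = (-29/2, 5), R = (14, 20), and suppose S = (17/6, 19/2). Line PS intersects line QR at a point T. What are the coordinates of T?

(13/5, 14)

Barycentric coordinates of S with respect to PQR: (1/6, 1/3, 1/2).
On side QR the P-coordinate is zero; dropping S's P-weight 1/6 and renormalizing the remaining 1/3 : 1/2 gives weights 2/5, 3/5 on Q, R.
T = (2/5)·(-29/2, 5) + (3/5)·(14, 20) = (13/5, 14).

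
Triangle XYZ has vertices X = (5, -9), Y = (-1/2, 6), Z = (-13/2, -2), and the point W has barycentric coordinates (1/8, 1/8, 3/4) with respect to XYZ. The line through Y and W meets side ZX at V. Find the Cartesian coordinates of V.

(-34/7, -3)

Line YW meets ZX where the Y-coordinate vanishes; zeroing W's Y-weight and renormalizing leaves Z, X-weights 3/4 : 1/8 → (6/7, 1/7).
So V = (6/7)·Z + (1/7)·X = (-34/7, -3).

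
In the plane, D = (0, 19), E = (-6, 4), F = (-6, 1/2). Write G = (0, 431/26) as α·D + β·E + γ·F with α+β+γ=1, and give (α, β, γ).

(1, -9/13, 9/13)

Signed area of the reference triangle: [DEF] = ½·(0·(4−(1/2)) + (-6)·(1/2−19) + (-6)·(19−4)) = ½·(0 + 111 − 90) = 21/2.
[GEF] = ½·(0·(4−(1/2)) + (-6)·(1/2−(431/26)) + (-6)·(431/26−4)) = ½·(0 + 1254/13 − 981/13) = 21/2, so the D-coordinate is (21/2)/(21/2) = 1.
[DGF] = ½·(0·(431/26−(1/2)) + 0·(1/2−19) + (-6)·(19−(431/26))) = ½·(0 + 0 − 189/13) = -189/26, so the E-coordinate is -9/13.
[DEG] = ½·(0·(4−(431/26)) + (-6)·(431/26−19) + 0·(19−4)) = ½·(0 + 189/13 + 0) = 189/26, so the F-coordinate is 9/13.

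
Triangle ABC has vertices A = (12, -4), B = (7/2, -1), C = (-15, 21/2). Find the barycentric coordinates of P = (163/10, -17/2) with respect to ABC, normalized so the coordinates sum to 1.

(1/5, 7/5, -3/5)

Signed area of the reference triangle: [ABC] = ½·(12·(-1−(21/2)) + (7/2)·(21/2−(-4)) + (-15)·(-4−(-1))) = ½·(-138 + 203/4 + 45) = -169/8.
[PBC] = ½·((163/10)·(-1−(21/2)) + (7/2)·(21/2−(-17/2)) + (-15)·(-17/2−(-1))) = ½·(-3749/20 + 133/2 + 225/2) = -169/40, so the A-coordinate is (-169/40)/(-169/8) = 1/5.
[APC] = ½·(12·(-17/2−(21/2)) + (163/10)·(21/2−(-4)) + (-15)·(-4−(-17/2))) = ½·(-228 + 4727/20 − 135/2) = -1183/40, so the B-coordinate is 7/5.
[ABP] = ½·(12·(-1−(-17/2)) + (7/2)·(-17/2−(-4)) + (163/10)·(-4−(-1))) = ½·(90 − 63/4 − 489/10) = 507/40, so the C-coordinate is -3/5.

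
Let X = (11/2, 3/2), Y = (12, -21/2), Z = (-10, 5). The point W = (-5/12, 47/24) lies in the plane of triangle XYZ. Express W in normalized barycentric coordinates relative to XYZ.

Signed area of the reference triangle: [XYZ] = ½·((11/2)·(-21/2−5) + 12·(5−(3/2)) + (-10)·(3/2−(-21/2))) = ½·(-341/4 + 42 − 120) = -653/8.
[WYZ] = ½·((-5/12)·(-21/2−5) + 12·(5−(47/24)) + (-10)·(47/24−(-21/2))) = ½·(155/24 + 73/2 − 1495/12) = -653/16, so the X-coordinate is (-653/16)/(-653/8) = 1/2.
[XWZ] = ½·((11/2)·(47/24−5) + (-5/12)·(5−(3/2)) + (-10)·(3/2−(47/24))) = ½·(-803/48 − 35/24 + 55/12) = -653/96, so the Y-coordinate is 1/12.
[XYW] = ½·((11/2)·(-21/2−(47/24)) + 12·(47/24−(3/2)) + (-5/12)·(3/2−(-21/2))) = ½·(-3289/48 + 11/2 − 5) = -3265/96, so the Z-coordinate is 5/12.

(1/2, 1/12, 5/12)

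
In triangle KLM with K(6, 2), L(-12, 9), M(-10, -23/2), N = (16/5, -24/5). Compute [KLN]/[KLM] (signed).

2/5

[KLM] = ½·(6·(9−(-23/2)) + (-12)·(-23/2−2) + (-10)·(2−9)) = ½·(123 + 162 + 70) = 355/2.
[KLN] = ½·(6·(9−(-24/5)) + (-12)·(-24/5−2) + (16/5)·(2−9)) = ½·(414/5 + 408/5 − 112/5) = 71, so the ratio is 71/(355/2) = 2/5.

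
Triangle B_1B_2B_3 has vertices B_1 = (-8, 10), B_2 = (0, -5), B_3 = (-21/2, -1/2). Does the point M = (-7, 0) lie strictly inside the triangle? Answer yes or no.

Barycentric coordinates of M: (14/81, 71/243, 130/243).
The three coordinates are positive, positive, positive; a point is interior exactly when all three are positive.

yes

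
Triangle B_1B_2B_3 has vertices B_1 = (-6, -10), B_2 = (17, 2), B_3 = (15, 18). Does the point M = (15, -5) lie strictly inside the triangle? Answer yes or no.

no

Barycentric coordinates of M: (23/196, 69/56, -137/392).
The three coordinates are positive, positive, negative; a point is interior exactly when all three are positive.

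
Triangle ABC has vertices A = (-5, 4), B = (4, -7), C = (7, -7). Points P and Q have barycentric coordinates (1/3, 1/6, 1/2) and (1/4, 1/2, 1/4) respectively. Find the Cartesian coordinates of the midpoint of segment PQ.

Barycentric coordinates of the midpoint are the average: (7/24, 1/3, 3/8).
Converting: (7/24)·A + (1/3)·B + (3/8)·C = (5/2, -91/24).

(5/2, -91/24)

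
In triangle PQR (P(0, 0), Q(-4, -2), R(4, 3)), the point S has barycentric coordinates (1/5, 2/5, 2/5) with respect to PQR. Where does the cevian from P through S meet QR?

Line PS meets QR where the P-coordinate vanishes; zeroing S's P-weight and renormalizing leaves Q, R-weights 2/5 : 2/5 → (1/2, 1/2).
So T = (1/2)·Q + (1/2)·R = (0, 1/2).

(0, 1/2)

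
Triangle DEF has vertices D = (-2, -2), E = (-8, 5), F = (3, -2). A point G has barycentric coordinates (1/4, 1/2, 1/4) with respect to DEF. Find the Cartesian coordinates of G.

(-15/4, 3/2)

G = (1/4)·D + (1/2)·E + (1/4)·F.
x-coordinate: (1/4)·(-2) + (1/2)·(-8) + (1/4)·3 = -15/4.
y-coordinate: (1/4)·(-2) + (1/2)·5 + (1/4)·(-2) = 3/2.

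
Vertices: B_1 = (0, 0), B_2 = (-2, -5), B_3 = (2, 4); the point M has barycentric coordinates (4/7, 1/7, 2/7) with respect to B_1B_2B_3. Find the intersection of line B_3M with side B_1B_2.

Line B_3M meets B_1B_2 where the B_3-coordinate vanishes; zeroing M's B_3-weight and renormalizing leaves B_1, B_2-weights 4/7 : 1/7 → (4/5, 1/5).
So N = (4/5)·B_1 + (1/5)·B_2 = (-2/5, -1).

(-2/5, -1)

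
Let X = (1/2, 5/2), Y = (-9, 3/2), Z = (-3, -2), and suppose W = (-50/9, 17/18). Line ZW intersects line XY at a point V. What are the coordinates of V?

(-44/7, 25/14)

Barycentric coordinates of W with respect to XYZ: (2/9, 5/9, 2/9).
On side XY the Z-coordinate is zero; dropping W's Z-weight 2/9 and renormalizing the remaining 2/9 : 5/9 gives weights 2/7, 5/7 on X, Y.
V = (2/7)·(1/2, 5/2) + (5/7)·(-9, 3/2) = (-44/7, 25/14).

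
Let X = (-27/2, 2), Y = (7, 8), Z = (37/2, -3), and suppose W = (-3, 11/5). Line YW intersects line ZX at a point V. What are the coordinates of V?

(-11/2, 3/4)

Barycentric coordinates of W with respect to XYZ: (3/5, 1/5, 1/5).
On side ZX the Y-coordinate is zero; dropping W's Y-weight 1/5 and renormalizing the remaining 1/5 : 3/5 gives weights 1/4, 3/4 on Z, X.
V = (1/4)·(37/2, -3) + (3/4)·(-27/2, 2) = (-11/2, 3/4).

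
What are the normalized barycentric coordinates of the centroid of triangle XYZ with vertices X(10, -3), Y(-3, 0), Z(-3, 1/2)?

The centroid is the average of the vertices, so each weight is 1/3.

(1/3, 1/3, 1/3)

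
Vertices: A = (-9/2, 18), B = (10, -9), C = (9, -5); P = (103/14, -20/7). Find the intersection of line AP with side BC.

Barycentric coordinates of P with respect to ABC: (1/7, 2/7, 4/7).
On side BC the A-coordinate is zero; dropping P's A-weight 1/7 and renormalizing the remaining 2/7 : 4/7 gives weights 1/3, 2/3 on B, C.
Q = (1/3)·(10, -9) + (2/3)·(9, -5) = (28/3, -19/3).

(28/3, -19/3)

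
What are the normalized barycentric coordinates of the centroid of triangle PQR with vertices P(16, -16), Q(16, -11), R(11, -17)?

(1/3, 1/3, 1/3)

The centroid is the average of the vertices, so each weight is 1/3.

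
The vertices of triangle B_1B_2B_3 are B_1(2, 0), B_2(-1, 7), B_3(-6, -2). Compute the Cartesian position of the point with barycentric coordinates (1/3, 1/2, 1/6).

(-5/6, 19/6)

M = (1/3)·B_1 + (1/2)·B_2 + (1/6)·B_3.
x-coordinate: (1/3)·2 + (1/2)·(-1) + (1/6)·(-6) = -5/6.
y-coordinate: (1/3)·0 + (1/2)·7 + (1/6)·(-2) = 19/6.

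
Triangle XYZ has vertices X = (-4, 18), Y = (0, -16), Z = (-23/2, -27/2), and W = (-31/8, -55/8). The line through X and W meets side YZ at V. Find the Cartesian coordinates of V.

(-23/6, -91/6)

Barycentric coordinates of W with respect to XYZ: (1/4, 1/2, 1/4).
On side YZ the X-coordinate is zero; dropping W's X-weight 1/4 and renormalizing the remaining 1/2 : 1/4 gives weights 2/3, 1/3 on Y, Z.
V = (2/3)·(0, -16) + (1/3)·(-23/2, -27/2) = (-23/6, -91/6).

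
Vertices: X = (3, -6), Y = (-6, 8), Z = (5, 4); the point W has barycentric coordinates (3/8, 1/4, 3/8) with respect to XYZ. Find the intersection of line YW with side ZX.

(4, -1)

Line YW meets ZX where the Y-coordinate vanishes; zeroing W's Y-weight and renormalizing leaves Z, X-weights 3/8 : 3/8 → (1/2, 1/2).
So V = (1/2)·Z + (1/2)·X = (4, -1).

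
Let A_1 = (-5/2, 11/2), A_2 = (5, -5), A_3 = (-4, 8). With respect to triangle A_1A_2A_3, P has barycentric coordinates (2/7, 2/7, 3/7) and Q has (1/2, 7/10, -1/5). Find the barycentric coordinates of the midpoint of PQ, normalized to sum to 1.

(11/28, 69/140, 4/35)

Since both coordinate triples sum to 1, the midpoint's barycentrics are the componentwise average.
(2/7+1/2)/2 = 11/28; similarly 69/140 and 4/35.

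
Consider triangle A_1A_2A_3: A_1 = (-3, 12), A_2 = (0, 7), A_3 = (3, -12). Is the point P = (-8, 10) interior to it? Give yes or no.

no

Barycentric coordinates of P: (143/42, -22/7, 31/42).
The three coordinates are positive, negative, positive; a point is interior exactly when all three are positive.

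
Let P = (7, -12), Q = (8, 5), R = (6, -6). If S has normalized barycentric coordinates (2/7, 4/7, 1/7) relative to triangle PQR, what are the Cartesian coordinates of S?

(52/7, -10/7)

S = (2/7)·P + (4/7)·Q + (1/7)·R.
x-coordinate: (2/7)·7 + (4/7)·8 + (1/7)·6 = 52/7.
y-coordinate: (2/7)·(-12) + (4/7)·5 + (1/7)·(-6) = -10/7.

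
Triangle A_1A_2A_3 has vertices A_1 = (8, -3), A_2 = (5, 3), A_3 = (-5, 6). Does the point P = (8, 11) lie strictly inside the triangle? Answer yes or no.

Barycentric coordinates of P: (-89/51, 182/51, -14/17).
The three coordinates are negative, positive, negative; a point is interior exactly when all three are positive.

no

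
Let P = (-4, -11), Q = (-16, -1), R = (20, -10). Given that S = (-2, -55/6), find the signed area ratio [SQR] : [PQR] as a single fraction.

2/3

[PQR] = ½·((-4)·(-1−(-10)) + (-16)·(-10−(-11)) + 20·(-11−(-1))) = ½·(-36 − 16 − 200) = -126.
[SQR] = ½·((-2)·(-1−(-10)) + (-16)·(-10−(-55/6)) + 20·(-55/6−(-1))) = ½·(-18 + 40/3 − 490/3) = -84, so the ratio is (-84)/(-126) = 2/3.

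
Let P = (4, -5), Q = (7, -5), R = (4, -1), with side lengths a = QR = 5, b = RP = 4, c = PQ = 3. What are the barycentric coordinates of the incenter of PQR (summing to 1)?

(5/12, 1/3, 1/4)

The incenter has barycentric coordinates proportional to the opposite side lengths: (5 : 4 : 3).
Normalizing by 5+4+3 = 12 gives (5/12, 1/3, 1/4).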